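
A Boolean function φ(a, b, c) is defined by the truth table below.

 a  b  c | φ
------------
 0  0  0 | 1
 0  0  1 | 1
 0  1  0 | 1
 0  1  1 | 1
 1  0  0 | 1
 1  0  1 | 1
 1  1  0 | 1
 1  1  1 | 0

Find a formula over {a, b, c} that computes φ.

φ(a, b, c) = ¬((a ∧ b) ∧ c)

The output is 0 only when every input is 1 — NAND of all inputs.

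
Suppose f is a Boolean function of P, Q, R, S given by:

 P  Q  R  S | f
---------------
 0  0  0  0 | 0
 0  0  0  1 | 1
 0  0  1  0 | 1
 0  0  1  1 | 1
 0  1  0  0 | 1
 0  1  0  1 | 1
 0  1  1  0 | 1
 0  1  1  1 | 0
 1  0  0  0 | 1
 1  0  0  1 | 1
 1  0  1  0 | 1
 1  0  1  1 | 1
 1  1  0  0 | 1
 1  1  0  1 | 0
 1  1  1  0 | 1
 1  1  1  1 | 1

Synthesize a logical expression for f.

f(P, Q, R, S) = ~(((((~P & ~Q) & ~R) & ~S) | (((~P & Q) & R) & S)) | (((P & Q) & ~R) & S))

The 0-rows are (0,0,0,0), (0,1,1,1), (1,1,0,1). Take each as a conjunction (¬P·¬Q·¬R·¬S, ¬P·Q·R·S, P·Q·¬R·S), form their disjunction, and complement — that gives a formula that is 1 everywhere f is.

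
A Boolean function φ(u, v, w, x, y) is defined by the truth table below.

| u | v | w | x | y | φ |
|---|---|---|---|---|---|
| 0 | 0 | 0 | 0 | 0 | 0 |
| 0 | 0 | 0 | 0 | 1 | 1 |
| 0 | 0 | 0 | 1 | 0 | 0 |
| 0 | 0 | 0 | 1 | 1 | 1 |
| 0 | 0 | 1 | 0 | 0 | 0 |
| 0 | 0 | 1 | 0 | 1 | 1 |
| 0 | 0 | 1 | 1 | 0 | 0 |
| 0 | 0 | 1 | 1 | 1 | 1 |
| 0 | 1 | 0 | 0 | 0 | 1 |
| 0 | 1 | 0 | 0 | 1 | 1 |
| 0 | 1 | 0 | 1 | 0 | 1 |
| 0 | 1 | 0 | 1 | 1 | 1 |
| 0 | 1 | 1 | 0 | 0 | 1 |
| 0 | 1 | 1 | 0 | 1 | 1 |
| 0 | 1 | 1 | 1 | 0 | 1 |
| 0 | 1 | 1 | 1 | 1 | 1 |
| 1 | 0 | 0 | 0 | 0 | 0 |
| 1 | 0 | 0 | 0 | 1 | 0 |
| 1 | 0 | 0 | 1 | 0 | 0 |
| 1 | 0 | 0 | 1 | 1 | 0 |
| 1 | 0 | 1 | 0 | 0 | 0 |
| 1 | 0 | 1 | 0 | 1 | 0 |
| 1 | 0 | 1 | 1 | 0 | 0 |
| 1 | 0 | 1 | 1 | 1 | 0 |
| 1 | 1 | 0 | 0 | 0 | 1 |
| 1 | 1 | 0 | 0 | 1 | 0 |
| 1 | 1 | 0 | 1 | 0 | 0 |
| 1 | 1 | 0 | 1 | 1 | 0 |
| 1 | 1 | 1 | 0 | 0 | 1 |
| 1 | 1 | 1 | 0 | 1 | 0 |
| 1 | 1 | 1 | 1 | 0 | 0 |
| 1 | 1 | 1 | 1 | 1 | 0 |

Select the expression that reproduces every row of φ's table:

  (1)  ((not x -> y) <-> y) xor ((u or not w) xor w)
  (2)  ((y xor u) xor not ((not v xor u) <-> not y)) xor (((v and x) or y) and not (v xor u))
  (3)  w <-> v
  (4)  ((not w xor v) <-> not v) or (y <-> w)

(1): at (0,0,0,0,1) it gives 0, but φ = 1 — eliminated.
(3): at (0,0,0,0,0) it gives 1, but φ = 0 — eliminated.
(4): at (0,0,0,0,0) it gives 1, but φ = 0 — eliminated.
(2) is the remaining candidate, and it agrees with φ on all 32 inputs.

2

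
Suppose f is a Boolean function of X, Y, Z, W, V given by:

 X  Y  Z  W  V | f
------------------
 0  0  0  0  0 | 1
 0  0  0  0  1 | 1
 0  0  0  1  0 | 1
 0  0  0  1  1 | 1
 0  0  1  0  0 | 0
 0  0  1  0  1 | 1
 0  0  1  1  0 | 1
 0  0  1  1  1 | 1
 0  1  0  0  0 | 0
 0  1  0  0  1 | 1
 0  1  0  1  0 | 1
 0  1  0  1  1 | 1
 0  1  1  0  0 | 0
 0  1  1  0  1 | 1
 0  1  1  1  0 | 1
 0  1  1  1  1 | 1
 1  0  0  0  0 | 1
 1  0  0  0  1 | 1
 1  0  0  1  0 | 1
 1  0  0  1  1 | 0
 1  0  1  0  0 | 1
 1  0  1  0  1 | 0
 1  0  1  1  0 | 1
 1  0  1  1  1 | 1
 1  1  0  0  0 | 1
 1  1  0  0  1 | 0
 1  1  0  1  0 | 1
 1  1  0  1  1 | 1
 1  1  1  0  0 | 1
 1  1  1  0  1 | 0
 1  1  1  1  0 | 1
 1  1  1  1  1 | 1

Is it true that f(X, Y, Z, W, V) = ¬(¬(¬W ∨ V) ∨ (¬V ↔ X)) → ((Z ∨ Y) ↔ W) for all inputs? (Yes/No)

Yes

Check the formula against f row by row:
  X=0, Y=0, Z=0, W=0, V=0: formula gives 1, f = 1 ✓
  X=0, Y=0, Z=0, W=0, V=1: formula gives 1, f = 1 ✓
  X=0, Y=0, Z=0, W=1, V=0: formula gives 1, f = 1 ✓
  X=0, Y=0, Z=0, W=1, V=1: formula gives 1, f = 1 ✓
  …and likewise for the remaining 28 rows.
No disagreement on any input; they are logically equivalent.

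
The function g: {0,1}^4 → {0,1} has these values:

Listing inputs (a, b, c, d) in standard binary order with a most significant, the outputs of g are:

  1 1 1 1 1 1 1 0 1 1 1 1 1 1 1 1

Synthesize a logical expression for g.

g(a, b, c, d) = ¬(((¬a ∧ b) ∧ c) ∧ d)

g is 0 on exactly one input, (0,1,1,1), whose minterm is ¬a·b·c·d. So g is the negation of that single conjunction.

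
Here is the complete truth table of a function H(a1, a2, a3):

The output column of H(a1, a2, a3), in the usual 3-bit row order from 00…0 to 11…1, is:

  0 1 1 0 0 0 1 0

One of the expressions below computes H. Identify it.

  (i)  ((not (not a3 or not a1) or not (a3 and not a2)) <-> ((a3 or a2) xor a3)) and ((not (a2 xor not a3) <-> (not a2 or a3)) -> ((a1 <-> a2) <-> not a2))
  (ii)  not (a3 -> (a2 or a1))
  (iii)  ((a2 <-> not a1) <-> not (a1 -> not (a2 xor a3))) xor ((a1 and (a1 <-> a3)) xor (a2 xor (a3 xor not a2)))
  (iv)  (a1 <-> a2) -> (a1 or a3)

i

(ii) fails at (0,1,0): the formula yields 0, H is 1.
(iii) fails at (1,0,0): the formula yields 1, H is 0.
(iv) fails at (0,1,1): the formula yields 1, H is 0.
(i) is the remaining candidate, and it agrees with H on all 8 inputs.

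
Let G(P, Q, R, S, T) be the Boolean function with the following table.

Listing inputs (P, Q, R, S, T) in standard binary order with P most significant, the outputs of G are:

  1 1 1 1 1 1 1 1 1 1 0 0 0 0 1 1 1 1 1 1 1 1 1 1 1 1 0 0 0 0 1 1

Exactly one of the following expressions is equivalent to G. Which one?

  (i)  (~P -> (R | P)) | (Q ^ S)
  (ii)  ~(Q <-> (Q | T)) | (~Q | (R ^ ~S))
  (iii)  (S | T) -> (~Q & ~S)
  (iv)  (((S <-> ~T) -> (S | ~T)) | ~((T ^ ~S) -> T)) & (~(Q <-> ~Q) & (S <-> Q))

(i): at (0,0,0,0,0) it gives 0, but G = 1 — eliminated.
(iii): at (0,0,0,1,0) it gives 0, but G = 1 — eliminated.
(iv): at (0,0,0,0,1) it gives 0, but G = 1 — eliminated.
That leaves (ii). Evaluating it on every row reproduces the table of G exactly.

ii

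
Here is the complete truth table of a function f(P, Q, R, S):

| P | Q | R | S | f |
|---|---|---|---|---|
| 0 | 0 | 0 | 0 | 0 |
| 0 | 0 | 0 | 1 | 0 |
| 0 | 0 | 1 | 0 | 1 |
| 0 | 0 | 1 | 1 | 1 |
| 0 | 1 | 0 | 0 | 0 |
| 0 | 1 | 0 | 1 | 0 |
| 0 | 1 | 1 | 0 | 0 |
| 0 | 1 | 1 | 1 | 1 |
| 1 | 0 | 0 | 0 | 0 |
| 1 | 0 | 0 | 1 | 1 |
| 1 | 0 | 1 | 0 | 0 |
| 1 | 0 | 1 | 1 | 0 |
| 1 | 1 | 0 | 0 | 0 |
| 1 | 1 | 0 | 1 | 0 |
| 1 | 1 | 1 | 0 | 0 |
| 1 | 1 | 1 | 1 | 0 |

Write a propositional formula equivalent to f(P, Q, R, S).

Collect the rows where f=1 — (0,0,1,0), (0,0,1,1), (0,1,1,1), (1,0,0,1) — and write one minterm per row: ¬P·¬Q·R·¬S, ¬P·¬Q·R·S, ¬P·Q·R·S, P·¬Q·¬R·S. Their union (logical OR) reproduces the table exactly.

f(P, Q, R, S) = (((((¬P ∧ ¬Q) ∧ R) ∧ ¬S) ∨ (((¬P ∧ ¬Q) ∧ R) ∧ S)) ∨ (((¬P ∧ Q) ∧ R) ∧ S)) ∨ (((P ∧ ¬Q) ∧ ¬R) ∧ S)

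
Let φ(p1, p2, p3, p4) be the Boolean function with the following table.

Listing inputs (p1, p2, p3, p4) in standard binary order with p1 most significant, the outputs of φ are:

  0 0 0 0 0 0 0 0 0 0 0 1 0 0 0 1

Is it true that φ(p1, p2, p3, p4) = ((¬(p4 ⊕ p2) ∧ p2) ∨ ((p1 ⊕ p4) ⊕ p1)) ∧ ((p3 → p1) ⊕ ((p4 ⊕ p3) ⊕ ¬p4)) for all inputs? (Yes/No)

Check the formula against φ row by row:
  p1=0, p2=0, p3=0, p4=0: formula gives 0, φ = 0 ✓
  p1=0, p2=0, p3=0, p4=1: formula gives 0, φ = 0 ✓
  p1=0, p2=0, p3=1, p4=0: formula gives 0, φ = 0 ✓
  p1=0, p2=0, p3=1, p4=1: formula gives 0, φ = 0 ✓
  …and likewise for the remaining 12 rows.
All 16 rows match — the expression computes φ exactly.

Yes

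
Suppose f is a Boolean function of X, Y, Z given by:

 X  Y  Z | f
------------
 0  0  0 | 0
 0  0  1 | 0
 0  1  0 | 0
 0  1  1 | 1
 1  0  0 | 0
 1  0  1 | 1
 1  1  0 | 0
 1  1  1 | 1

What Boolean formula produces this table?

The 1-rows are (0,1,1), (1,0,1), (1,1,1). Each contributes one minterm — ¬X·Y·Z; X·¬Y·Z; X·Y·Z — and their disjunction is a sum-of-products form of f.

f(X, Y, Z) = (((¬X ∧ Y) ∧ Z) ∨ ((X ∧ ¬Y) ∧ Z)) ∨ ((X ∧ Y) ∧ Z)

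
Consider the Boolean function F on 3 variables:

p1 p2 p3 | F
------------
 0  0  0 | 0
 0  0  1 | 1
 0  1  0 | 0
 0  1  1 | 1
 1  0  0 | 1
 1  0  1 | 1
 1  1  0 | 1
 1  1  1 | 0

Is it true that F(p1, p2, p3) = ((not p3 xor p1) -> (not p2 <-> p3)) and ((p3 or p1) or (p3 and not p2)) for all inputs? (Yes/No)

Yes

Test each input against both F and the formula:
  p1=0, p2=0, p3=0: formula gives 0, F = 0 ✓
  p1=0, p2=0, p3=1: formula gives 1, F = 1 ✓
  p1=0, p2=1, p3=0: formula gives 0, F = 0 ✓
  p1=0, p2=1, p3=1: formula gives 1, F = 1 ✓
  p1=1, p2=0, p3=0: formula gives 1, F = 1 ✓
  … (the remaining 3 rows also agree.)
All 8 rows match — the expression computes F exactly.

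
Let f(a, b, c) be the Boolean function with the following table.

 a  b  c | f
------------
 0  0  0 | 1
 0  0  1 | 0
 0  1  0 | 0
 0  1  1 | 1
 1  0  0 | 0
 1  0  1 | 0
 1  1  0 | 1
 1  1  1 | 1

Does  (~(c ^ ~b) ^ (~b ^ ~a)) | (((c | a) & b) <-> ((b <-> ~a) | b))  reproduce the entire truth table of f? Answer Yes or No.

Test each input against both f and the formula:
  a=0, b=0, c=0: formula gives 1, f = 1 ✓
  a=0, b=0, c=1: formula gives 1, but f = 0 ✗
A single disagreement suffices: at (0,0,1) they differ, so the formula does not compute f.

No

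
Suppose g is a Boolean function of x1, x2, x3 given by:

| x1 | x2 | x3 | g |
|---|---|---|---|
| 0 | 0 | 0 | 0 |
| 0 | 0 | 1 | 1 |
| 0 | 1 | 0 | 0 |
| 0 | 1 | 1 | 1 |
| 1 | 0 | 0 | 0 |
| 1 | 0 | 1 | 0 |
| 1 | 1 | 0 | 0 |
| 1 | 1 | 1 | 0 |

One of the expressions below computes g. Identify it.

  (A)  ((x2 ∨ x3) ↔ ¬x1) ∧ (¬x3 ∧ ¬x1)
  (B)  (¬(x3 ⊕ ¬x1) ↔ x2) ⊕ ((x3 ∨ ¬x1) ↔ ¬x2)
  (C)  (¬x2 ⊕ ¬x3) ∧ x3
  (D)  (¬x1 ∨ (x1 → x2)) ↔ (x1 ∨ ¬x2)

B

(A) disagrees with g on (0,0,1) (formula → 0, table → 1); rule it out.
(C) disagrees with g on (0,1,1) (formula → 0, table → 1); rule it out.
(D) disagrees with g on (0,0,0) (formula → 1, table → 0); rule it out.
That leaves (B). Evaluating it on every row reproduces the table of g exactly.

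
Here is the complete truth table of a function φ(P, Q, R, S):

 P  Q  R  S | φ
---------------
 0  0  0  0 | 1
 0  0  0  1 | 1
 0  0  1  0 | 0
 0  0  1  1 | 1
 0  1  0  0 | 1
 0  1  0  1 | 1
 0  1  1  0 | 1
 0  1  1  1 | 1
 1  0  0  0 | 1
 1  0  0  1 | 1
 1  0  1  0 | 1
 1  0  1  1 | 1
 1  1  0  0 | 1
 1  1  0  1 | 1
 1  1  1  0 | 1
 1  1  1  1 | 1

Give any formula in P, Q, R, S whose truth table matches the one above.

φ is 0 on exactly one input, (0,0,1,0), whose minterm is ¬P·¬Q·R·¬S. So φ is the negation of that single conjunction.

φ(P, Q, R, S) = ¬(((¬P ∧ ¬Q) ∧ R) ∧ ¬S)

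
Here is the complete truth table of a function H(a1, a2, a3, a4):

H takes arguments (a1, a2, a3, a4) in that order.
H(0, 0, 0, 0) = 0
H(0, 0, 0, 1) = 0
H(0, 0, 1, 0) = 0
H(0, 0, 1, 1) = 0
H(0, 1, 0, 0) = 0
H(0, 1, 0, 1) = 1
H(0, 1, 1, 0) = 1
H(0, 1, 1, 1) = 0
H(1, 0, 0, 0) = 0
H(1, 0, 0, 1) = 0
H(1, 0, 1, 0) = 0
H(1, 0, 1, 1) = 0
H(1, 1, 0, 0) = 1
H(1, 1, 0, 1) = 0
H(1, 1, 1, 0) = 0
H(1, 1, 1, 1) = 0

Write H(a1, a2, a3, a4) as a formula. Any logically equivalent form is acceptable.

H(a1, a2, a3, a4) = ((((~a1 & a2) & ~a3) & a4) | (((~a1 & a2) & a3) & ~a4)) | (((a1 & a2) & ~a3) & ~a4)

The 1-rows are (0,1,0,1), (0,1,1,0), (1,1,0,0). Each contributes one minterm — ¬a1·a2·¬a3·a4; ¬a1·a2·a3·¬a4; a1·a2·¬a3·¬a4 — and their disjunction is a sum-of-products form of H.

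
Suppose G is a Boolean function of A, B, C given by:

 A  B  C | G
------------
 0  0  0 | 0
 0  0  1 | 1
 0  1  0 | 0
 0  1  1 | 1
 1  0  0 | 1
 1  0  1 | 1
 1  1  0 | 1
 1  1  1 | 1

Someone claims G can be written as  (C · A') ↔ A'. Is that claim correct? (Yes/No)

Yes

Test each input against both G and the formula:
  A=0, B=0, C=0: formula gives 0, G = 0 ✓
  A=0, B=0, C=1: formula gives 1, G = 1 ✓
  A=0, B=1, C=0: formula gives 0, G = 0 ✓
  A=0, B=1, C=1: formula gives 1, G = 1 ✓
  A=1, B=0, C=0: formula gives 1, G = 1 ✓
  … (the remaining 3 rows also agree.)
Every row agrees, so the formula is equivalent.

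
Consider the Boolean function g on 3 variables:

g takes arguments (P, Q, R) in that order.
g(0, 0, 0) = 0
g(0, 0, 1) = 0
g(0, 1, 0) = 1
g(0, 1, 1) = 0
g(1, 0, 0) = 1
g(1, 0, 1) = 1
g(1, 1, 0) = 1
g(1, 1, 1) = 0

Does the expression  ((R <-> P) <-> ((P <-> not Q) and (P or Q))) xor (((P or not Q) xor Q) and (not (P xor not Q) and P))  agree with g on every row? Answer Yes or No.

Check the formula against g row by row:
  P=0, Q=0, R=0: formula gives 0, g = 0 ✓
  P=0, Q=0, R=1: formula gives 1, but g = 0 ✗
Since they disagree at (0,0,1), the expression is not a correct formula for g.

No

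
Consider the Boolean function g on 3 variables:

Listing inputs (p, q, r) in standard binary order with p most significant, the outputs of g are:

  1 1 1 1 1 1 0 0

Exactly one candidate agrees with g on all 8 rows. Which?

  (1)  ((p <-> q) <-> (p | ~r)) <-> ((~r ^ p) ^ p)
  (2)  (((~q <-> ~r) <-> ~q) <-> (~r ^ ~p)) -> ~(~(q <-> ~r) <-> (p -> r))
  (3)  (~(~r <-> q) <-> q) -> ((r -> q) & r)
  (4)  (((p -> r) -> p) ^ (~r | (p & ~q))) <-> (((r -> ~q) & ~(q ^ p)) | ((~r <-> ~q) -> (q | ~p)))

2

(1) disagrees with g on (0,1,0) (formula → 0, table → 1); rule it out.
(3) disagrees with g on (0,0,1) (formula → 0, table → 1); rule it out.
(4) disagrees with g on (0,0,1) (formula → 0, table → 1); rule it out.
(2) is the remaining candidate, and it agrees with g on all 8 inputs.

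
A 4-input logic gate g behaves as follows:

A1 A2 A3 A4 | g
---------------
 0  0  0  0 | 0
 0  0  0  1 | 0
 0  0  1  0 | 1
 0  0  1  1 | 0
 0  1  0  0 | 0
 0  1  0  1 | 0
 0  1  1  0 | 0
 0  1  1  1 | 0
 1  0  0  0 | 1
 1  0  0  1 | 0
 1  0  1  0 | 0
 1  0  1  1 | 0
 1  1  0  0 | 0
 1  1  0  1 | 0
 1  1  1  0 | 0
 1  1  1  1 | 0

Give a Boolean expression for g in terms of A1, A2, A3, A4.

g=1 on 2 inputs: (0,0,1,0), (1,0,0,0). Reading each as a conjunction of literals (¬A1·¬A2·A3·¬A4, A1·¬A2·¬A3·¬A4) and taking the OR gives the canonical DNF.

g(A1, A2, A3, A4) = (((NOT A1 AND NOT A2) AND A3) AND NOT A4) OR (((A1 AND NOT A2) AND NOT A3) AND NOT A4)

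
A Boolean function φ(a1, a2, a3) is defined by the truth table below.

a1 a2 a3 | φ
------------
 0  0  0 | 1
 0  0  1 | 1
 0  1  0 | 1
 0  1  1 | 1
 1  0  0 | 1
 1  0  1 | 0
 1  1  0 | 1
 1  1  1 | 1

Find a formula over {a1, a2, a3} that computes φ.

Only row (1,0,1) gives 0. So φ is 1 everywhere except there — the complement of the minterm a1·¬a2·a3.

φ(a1, a2, a3) = ¬((a1 ∧ ¬a2) ∧ a3)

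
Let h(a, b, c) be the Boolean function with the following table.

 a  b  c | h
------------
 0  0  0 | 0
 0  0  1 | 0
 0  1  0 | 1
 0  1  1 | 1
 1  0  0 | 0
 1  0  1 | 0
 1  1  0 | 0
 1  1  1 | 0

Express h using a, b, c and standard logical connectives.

h=1 on 2 inputs: (0,1,0), (0,1,1). Reading each as a conjunction of literals (¬a·b·¬c, ¬a·b·c) and taking the OR gives the canonical DNF.

h(a, b, c) = ((NOT a AND b) AND NOT c) OR ((NOT a AND b) AND c)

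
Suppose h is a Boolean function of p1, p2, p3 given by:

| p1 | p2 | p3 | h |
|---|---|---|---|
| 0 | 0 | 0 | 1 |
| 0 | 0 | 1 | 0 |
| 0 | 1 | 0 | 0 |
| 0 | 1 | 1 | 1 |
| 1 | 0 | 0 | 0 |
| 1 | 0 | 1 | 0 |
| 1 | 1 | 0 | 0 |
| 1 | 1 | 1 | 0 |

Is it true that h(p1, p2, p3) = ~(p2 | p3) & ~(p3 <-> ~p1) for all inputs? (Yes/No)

Evaluate ~(p2 | p3) & ~(p3 <-> ~p1) on each row and compare to h:
  p1=0, p2=0, p3=0: formula gives 1, h = 1 ✓
  p1=0, p2=0, p3=1: formula gives 0, h = 0 ✓
  p1=0, p2=1, p3=0: formula gives 0, h = 0 ✓
  p1=0, p2=1, p3=1: formula gives 0, but h = 1 ✗
A single disagreement suffices: at (0,1,1) they differ, so the formula does not compute h.

No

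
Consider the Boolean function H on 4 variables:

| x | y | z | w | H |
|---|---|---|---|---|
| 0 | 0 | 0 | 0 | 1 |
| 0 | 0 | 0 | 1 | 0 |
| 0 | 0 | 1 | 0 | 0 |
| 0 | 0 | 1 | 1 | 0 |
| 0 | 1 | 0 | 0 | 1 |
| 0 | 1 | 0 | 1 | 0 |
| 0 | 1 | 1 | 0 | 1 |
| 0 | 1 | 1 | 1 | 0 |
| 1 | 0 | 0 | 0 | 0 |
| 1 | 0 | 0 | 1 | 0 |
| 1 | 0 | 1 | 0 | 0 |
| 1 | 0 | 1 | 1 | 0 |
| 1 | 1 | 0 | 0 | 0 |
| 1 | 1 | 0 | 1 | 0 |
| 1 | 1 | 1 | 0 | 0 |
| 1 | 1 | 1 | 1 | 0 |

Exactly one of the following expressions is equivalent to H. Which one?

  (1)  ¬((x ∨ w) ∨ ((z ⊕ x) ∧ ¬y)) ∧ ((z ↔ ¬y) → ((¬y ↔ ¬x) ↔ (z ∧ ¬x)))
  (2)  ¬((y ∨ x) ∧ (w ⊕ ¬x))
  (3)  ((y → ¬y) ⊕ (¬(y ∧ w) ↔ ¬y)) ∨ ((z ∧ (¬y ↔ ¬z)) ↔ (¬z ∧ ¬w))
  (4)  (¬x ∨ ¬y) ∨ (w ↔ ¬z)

1

(2): at (0,0,0,1) it gives 1, but H = 0 — eliminated.
(3): at (0,0,0,0) it gives 0, but H = 1 — eliminated.
(4): at (0,0,0,1) it gives 1, but H = 0 — eliminated.
(1) is the remaining candidate, and it agrees with H on all 16 inputs.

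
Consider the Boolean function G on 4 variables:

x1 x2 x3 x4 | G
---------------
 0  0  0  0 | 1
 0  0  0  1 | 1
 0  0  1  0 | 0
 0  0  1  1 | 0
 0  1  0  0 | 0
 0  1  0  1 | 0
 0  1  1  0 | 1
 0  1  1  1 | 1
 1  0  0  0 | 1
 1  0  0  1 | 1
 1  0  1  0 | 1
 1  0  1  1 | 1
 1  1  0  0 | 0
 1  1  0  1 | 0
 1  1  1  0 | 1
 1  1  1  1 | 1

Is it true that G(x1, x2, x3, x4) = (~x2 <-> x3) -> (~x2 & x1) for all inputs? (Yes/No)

Yes

Check the formula against G row by row:
  x1=0, x2=0, x3=0, x4=0: formula gives 1, G = 1 ✓
  x1=0, x2=0, x3=0, x4=1: formula gives 1, G = 1 ✓
  x1=0, x2=0, x3=1, x4=0: formula gives 0, G = 0 ✓
  x1=0, x2=0, x3=1, x4=1: formula gives 0, G = 0 ✓
  … (the remaining 12 rows also agree.)
No disagreement on any input; they are logically equivalent.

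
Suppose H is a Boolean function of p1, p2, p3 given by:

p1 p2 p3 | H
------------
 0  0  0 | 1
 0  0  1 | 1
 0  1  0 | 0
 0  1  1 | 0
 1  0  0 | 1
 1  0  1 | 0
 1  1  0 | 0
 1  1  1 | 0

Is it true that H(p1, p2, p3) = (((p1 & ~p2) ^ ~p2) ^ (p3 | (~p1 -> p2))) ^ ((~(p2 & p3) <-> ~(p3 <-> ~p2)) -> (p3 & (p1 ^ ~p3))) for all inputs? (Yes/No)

Check the formula against H row by row:
  p1=0, p2=0, p3=0: formula gives 1, H = 1 ✓
  p1=0, p2=0, p3=1: formula gives 1, H = 1 ✓
  p1=0, p2=1, p3=0: formula gives 0, H = 0 ✓
  p1=0, p2=1, p3=1: formula gives 0, H = 0 ✓
  p1=1, p2=0, p3=0: formula gives 1, H = 1 ✓
  … (the remaining 3 rows also agree.)
All 8 rows match — the expression computes H exactly.

Yes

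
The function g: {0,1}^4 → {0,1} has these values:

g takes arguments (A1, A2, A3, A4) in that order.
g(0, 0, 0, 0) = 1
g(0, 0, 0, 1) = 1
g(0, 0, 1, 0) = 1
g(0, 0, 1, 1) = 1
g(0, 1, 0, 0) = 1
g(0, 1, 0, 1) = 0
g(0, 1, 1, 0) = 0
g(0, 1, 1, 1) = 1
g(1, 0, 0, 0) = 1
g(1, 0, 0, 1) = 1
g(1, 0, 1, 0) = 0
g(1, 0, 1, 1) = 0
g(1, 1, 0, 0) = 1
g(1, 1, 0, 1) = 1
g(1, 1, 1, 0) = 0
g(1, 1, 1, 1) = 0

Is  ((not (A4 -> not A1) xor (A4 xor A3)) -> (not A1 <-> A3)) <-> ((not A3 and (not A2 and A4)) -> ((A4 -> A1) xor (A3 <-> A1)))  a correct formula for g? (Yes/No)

Evaluate ((not (A4 -> not A1) xor (A4 xor A3)) -> (not A1 <-> A3)) <-> ((not A3 and (not A2 and A4)) -> ((A4 -> A1) xor (A3 <-> A1))) on each row and compare to g:
  A1=0, A2=0, A3=0, A4=0: formula gives 1, g = 1 ✓
  A1=0, A2=0, A3=0, A4=1: formula gives 0, but g = 1 ✗
Row (0,0,0,1) is a counterexample, so the formula is not equivalent to g.

No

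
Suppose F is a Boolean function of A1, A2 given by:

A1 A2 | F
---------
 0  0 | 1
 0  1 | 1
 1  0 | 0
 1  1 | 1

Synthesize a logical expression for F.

F(A1, A2) = ¬(A1 ∧ ¬A2)

Only row (1,0) gives 0. So F is 1 everywhere except there — the complement of the minterm A1·¬A2.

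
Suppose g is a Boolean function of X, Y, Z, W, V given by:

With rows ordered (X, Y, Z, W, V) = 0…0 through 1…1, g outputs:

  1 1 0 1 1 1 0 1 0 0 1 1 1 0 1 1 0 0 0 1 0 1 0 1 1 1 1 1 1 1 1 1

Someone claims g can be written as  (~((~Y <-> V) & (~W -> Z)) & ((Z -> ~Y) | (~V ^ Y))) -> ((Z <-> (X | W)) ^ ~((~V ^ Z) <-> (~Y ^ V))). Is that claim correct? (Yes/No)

Yes

Test each input against both g and the formula:
  X=0, Y=0, Z=0, W=0, V=0: formula gives 1, g = 1 ✓
  X=0, Y=0, Z=0, W=0, V=1: formula gives 1, g = 1 ✓
  X=0, Y=0, Z=0, W=1, V=0: formula gives 0, g = 0 ✓
  X=0, Y=0, Z=0, W=1, V=1: formula gives 1, g = 1 ✓
  …and likewise for the remaining 28 rows.
No disagreement on any input; they are logically equivalent.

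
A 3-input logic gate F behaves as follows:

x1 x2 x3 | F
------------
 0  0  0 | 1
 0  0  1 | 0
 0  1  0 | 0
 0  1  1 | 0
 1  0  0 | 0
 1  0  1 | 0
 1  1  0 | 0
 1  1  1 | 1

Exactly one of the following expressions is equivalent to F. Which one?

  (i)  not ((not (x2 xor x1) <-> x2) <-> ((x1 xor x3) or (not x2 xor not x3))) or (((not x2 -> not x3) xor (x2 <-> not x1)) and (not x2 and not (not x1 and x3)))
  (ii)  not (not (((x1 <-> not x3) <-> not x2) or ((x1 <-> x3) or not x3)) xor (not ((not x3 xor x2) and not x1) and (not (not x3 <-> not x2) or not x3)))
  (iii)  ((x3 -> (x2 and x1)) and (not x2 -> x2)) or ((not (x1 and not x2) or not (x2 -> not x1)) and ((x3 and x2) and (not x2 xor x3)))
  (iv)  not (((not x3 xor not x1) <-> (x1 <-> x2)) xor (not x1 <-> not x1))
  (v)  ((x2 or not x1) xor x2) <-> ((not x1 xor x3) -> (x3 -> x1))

(i) fails at (0,0,1): the formula yields 1, F is 0.
(iii) fails at (0,0,0): the formula yields 0, F is 1.
(iv) fails at (0,0,0): the formula yields 0, F is 1.
(v) fails at (0,0,1): the formula yields 1, F is 0.
(ii) is the remaining candidate, and it agrees with F on all 8 inputs.

ii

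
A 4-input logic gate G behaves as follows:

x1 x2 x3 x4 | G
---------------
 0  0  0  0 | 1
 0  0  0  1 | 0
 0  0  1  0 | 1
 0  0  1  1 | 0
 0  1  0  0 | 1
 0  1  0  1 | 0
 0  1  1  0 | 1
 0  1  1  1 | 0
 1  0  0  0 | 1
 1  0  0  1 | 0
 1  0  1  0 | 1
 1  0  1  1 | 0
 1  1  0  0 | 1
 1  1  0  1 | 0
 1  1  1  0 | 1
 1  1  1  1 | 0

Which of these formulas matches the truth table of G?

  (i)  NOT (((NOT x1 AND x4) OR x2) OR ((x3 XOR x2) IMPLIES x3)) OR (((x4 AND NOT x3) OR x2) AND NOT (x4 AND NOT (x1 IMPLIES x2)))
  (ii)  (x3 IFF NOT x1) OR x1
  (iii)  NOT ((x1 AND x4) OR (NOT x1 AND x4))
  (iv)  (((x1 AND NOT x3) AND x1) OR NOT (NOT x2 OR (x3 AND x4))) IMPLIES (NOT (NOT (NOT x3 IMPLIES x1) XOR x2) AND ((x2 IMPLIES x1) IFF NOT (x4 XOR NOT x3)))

iii

(i): at (0,0,0,0) it gives 0, but G = 1 — eliminated.
(ii): at (0,0,0,0) it gives 0, but G = 1 — eliminated.
(iv): at (0,0,0,1) it gives 1, but G = 0 — eliminated.
Only (iii) survives; checking it on all 16 rows confirms it matches G.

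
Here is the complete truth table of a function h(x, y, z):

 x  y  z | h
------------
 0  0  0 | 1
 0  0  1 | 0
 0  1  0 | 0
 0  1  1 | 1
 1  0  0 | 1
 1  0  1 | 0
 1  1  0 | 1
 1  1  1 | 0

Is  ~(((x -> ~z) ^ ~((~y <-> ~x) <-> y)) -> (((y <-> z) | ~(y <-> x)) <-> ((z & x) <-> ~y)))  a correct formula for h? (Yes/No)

No

Test each input against both h and the formula:
  x=0, y=0, z=0: formula gives 0, but h = 1 ✗
Since they disagree at (0,0,0), the expression is not a correct formula for h.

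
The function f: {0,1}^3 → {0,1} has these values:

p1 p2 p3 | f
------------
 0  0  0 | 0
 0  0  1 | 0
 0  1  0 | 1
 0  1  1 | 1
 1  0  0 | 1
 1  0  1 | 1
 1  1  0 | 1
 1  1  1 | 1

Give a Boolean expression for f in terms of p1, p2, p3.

f(p1, p2, p3) = NOT (((NOT p1 AND NOT p2) AND NOT p3) OR ((NOT p1 AND NOT p2) AND p3))

There are just 2 zero rows: (0,0,0), (0,0,1). Their minterms are ¬p1·¬p2·¬p3, ¬p1·¬p2·p3; the OR of those covers precisely the 0-outputs, and negating it yields f.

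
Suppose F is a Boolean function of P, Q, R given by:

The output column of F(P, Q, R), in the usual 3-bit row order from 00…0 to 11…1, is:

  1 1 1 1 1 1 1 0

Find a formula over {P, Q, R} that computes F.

The output is 0 only when every input is 1 — NAND of all inputs.

F(P, Q, R) = ~((P & Q) & R)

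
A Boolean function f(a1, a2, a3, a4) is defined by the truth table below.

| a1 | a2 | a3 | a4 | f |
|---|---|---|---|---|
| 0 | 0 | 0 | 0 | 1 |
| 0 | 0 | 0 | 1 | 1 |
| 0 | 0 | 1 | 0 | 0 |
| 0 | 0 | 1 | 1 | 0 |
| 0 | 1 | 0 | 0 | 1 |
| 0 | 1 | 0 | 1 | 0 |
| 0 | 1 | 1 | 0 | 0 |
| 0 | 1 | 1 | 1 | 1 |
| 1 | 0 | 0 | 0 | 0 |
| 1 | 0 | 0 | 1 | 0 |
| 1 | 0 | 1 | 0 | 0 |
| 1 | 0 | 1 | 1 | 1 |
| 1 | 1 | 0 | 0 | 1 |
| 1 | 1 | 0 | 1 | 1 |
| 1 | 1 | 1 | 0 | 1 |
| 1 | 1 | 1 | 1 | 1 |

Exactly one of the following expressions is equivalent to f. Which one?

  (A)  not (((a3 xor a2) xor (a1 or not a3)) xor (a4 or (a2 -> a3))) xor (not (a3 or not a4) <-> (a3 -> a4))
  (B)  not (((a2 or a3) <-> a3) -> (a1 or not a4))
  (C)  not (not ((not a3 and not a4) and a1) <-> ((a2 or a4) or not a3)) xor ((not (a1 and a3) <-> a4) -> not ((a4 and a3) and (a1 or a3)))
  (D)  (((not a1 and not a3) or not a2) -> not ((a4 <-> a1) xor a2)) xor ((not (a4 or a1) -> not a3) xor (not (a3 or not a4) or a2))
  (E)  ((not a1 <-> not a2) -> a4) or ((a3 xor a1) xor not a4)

(A) fails at (0,0,0,1): the formula yields 0, f is 1.
(B) fails at (0,0,0,0): the formula yields 0, f is 1.
(C) fails at (0,1,0,1): the formula yields 1, f is 0.
(E) fails at (0,0,1,1): the formula yields 1, f is 0.
(D) is the remaining candidate, and it agrees with f on all 16 inputs.

D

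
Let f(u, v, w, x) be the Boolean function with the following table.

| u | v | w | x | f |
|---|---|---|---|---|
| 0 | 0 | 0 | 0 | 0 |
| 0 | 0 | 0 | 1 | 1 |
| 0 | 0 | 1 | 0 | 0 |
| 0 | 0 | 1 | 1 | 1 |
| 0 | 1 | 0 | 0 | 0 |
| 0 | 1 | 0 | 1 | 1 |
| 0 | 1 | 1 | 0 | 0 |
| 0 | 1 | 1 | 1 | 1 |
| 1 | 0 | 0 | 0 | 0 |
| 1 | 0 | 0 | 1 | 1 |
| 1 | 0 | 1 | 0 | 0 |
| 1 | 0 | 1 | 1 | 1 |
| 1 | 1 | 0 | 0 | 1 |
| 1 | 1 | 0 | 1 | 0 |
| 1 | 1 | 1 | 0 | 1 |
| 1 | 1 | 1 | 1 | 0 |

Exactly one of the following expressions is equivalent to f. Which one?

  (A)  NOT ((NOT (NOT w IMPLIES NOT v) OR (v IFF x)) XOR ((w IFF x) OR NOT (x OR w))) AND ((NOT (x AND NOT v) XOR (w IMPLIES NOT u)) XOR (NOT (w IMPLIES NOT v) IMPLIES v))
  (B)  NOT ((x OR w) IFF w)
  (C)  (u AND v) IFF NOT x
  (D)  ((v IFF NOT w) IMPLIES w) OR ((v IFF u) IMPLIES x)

C

(A) disagrees with f on (0,0,0,0) (formula → 1, table → 0); rule it out.
(B) disagrees with f on (0,0,1,1) (formula → 0, table → 1); rule it out.
(D) disagrees with f on (0,0,0,0) (formula → 1, table → 0); rule it out.
Only (C) survives; checking it on all 16 rows confirms it matches f.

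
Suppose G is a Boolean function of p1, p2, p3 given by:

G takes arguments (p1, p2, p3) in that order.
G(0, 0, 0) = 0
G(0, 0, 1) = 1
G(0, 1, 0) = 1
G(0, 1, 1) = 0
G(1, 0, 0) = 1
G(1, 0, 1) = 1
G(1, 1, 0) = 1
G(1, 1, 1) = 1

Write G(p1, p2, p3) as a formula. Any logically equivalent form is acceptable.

G(p1, p2, p3) = NOT (((NOT p1 AND NOT p2) AND NOT p3) OR ((NOT p1 AND p2) AND p3))

There are just 2 zero rows: (0,0,0), (0,1,1). Their minterms are ¬p1·¬p2·¬p3, ¬p1·p2·p3; the OR of those covers precisely the 0-outputs, and negating it yields G.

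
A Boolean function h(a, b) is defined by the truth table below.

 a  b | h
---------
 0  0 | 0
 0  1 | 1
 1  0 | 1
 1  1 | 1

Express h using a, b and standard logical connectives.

h(a, b) = a OR b

The output is 1 whenever at least one input is 1 — the OR of all inputs.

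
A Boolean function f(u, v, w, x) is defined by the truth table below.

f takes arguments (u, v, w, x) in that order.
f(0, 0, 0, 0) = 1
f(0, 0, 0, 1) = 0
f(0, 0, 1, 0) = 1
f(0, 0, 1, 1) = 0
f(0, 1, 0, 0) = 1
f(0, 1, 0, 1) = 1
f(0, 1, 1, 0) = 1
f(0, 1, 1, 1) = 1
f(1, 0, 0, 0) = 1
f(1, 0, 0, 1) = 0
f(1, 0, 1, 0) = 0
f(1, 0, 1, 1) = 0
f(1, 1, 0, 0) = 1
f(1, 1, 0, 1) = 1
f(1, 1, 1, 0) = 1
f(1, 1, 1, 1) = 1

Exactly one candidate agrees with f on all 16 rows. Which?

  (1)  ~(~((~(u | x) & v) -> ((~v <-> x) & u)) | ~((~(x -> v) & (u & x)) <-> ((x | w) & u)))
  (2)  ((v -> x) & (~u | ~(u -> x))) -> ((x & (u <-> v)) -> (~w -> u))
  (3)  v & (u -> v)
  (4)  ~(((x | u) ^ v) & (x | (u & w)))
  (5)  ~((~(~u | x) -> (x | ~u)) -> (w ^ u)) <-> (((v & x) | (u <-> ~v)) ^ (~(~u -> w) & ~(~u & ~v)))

(1) fails at (0,0,0,1): the formula yields 1, f is 0.
(2) fails at (0,0,1,1): the formula yields 1, f is 0.
(3) fails at (0,0,0,0): the formula yields 0, f is 1.
(5) fails at (0,0,0,0): the formula yields 0, f is 1.
Only (4) survives; checking it on all 16 rows confirms it matches f.

4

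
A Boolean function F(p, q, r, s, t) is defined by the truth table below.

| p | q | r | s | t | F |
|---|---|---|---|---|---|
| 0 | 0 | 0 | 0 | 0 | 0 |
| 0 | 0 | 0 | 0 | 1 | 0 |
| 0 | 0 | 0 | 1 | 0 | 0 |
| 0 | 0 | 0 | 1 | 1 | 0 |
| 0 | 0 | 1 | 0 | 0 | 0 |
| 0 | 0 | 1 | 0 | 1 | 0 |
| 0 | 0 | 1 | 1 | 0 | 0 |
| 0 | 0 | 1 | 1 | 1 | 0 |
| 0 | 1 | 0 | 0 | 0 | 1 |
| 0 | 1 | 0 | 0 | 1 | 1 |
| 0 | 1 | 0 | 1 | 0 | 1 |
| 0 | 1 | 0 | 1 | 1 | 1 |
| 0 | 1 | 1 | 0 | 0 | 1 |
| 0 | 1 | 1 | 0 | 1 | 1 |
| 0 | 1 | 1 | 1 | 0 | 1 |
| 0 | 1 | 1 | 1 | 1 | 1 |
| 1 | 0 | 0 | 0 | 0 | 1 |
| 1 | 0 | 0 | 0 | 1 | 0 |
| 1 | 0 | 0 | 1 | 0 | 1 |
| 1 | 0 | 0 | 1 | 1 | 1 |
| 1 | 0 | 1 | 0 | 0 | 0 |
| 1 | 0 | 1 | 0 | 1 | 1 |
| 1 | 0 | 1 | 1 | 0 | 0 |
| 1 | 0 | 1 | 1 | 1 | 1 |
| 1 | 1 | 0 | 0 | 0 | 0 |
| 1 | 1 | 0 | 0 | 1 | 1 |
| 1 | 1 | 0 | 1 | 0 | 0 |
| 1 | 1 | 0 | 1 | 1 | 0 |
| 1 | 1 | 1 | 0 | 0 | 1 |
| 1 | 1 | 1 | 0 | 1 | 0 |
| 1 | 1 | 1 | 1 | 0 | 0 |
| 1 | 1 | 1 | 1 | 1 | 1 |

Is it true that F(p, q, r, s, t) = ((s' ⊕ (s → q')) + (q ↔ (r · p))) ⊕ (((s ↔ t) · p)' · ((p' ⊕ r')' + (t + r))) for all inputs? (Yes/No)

Evaluate ((s' ⊕ (s → q')) + (q ↔ (r · p))) ⊕ (((s ↔ t) · p)' · ((p' ⊕ r')' + (t + r))) on each row and compare to F:
  p=0, q=0, r=0, s=0, t=0: formula gives 0, F = 0 ✓
  p=0, q=0, r=0, s=0, t=1: formula gives 0, F = 0 ✓
  p=0, q=0, r=0, s=1, t=0: formula gives 0, F = 0 ✓
  p=0, q=0, r=0, s=1, t=1: formula gives 0, F = 0 ✓
  …and likewise for the remaining 28 rows.
All 32 rows match — the expression computes F exactly.

Yes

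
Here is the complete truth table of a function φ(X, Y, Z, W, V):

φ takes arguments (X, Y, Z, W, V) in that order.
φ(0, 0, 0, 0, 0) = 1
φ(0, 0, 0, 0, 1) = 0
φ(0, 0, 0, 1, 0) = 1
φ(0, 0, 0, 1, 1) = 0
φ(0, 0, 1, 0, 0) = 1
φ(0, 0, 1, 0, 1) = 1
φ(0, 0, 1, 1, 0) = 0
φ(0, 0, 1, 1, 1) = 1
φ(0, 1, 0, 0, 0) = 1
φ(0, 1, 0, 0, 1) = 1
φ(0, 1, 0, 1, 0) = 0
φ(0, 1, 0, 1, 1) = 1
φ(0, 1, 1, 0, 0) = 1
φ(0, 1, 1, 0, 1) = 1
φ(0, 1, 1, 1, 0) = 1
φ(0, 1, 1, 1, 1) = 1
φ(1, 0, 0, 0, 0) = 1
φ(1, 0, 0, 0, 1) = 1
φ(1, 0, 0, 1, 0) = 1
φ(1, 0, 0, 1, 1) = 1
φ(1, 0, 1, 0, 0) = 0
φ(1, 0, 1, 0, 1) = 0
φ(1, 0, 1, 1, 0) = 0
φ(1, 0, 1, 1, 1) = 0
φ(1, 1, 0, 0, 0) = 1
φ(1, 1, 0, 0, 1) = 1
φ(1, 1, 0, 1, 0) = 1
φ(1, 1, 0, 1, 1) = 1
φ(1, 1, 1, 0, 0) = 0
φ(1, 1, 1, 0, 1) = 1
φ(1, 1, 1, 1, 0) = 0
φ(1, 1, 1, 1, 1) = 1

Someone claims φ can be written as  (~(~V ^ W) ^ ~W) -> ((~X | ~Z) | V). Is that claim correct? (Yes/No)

No

Check the formula against φ row by row:
  X=0, Y=0, Z=0, W=0, V=0: formula gives 1, φ = 1 ✓
  X=0, Y=0, Z=0, W=0, V=1: formula gives 1, but φ = 0 ✗
A single disagreement suffices: at (0,0,0,0,1) they differ, so the formula does not compute φ.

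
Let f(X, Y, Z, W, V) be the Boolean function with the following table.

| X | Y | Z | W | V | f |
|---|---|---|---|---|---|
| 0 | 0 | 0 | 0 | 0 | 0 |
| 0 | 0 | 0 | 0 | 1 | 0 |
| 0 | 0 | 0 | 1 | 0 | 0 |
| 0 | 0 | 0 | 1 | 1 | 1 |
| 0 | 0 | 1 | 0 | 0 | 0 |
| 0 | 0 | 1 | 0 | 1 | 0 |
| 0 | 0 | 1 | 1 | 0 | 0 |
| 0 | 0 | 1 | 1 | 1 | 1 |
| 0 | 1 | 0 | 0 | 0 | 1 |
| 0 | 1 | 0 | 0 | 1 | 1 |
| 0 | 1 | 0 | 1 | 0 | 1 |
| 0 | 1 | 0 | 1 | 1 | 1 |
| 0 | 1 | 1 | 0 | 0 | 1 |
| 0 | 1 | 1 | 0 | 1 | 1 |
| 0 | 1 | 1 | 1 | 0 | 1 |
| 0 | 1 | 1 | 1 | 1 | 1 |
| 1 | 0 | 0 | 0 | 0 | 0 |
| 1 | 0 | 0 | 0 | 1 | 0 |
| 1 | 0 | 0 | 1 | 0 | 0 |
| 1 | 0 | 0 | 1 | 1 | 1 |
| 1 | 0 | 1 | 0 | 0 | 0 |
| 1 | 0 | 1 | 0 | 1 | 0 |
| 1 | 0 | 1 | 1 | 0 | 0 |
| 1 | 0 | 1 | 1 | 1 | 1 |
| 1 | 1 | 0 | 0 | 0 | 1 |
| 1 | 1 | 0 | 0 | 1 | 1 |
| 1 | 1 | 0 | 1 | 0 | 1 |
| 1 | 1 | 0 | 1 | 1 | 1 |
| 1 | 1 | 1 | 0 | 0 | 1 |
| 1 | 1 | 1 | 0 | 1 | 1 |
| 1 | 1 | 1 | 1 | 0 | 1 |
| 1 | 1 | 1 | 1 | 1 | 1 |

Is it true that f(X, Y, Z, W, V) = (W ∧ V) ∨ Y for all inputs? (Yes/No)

Yes

Check the formula against f row by row:
  X=0, Y=0, Z=0, W=0, V=0: formula gives 0, f = 0 ✓
  X=0, Y=0, Z=0, W=0, V=1: formula gives 0, f = 0 ✓
  X=0, Y=0, Z=0, W=1, V=0: formula gives 0, f = 0 ✓
  X=0, Y=0, Z=0, W=1, V=1: formula gives 1, f = 1 ✓
  … (the remaining 28 rows also agree.)
No disagreement on any input; they are logically equivalent.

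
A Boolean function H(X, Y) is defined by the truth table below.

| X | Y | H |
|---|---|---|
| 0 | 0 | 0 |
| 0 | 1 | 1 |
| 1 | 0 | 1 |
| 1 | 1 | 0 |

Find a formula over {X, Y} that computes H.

H(X, Y) = X ⊕ Y

The output is 1 exactly when an odd number of inputs are 1 — the 2-way XOR (parity).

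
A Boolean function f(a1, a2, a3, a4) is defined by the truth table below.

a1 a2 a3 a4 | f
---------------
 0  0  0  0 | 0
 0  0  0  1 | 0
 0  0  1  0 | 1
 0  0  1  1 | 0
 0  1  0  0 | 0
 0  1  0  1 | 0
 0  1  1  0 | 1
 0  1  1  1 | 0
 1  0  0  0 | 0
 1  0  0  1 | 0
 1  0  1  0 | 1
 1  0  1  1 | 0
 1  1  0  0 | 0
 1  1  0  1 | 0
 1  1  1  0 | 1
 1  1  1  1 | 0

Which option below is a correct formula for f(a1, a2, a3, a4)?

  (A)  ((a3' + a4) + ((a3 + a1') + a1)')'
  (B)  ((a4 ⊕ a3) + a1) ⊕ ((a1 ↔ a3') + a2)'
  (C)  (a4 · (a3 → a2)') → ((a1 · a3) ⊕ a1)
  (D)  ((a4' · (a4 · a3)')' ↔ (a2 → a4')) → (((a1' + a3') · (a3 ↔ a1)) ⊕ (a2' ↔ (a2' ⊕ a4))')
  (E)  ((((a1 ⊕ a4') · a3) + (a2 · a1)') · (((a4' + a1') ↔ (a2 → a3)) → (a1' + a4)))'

(B): at (0,0,0,0) it gives 1, but f = 0 — eliminated.
(C): at (0,0,0,0) it gives 1, but f = 0 — eliminated.
(D): at (0,0,0,0) it gives 1, but f = 0 — eliminated.
(E): at (0,0,1,0) it gives 0, but f = 1 — eliminated.
Only (A) survives; checking it on all 16 rows confirms it matches f.

A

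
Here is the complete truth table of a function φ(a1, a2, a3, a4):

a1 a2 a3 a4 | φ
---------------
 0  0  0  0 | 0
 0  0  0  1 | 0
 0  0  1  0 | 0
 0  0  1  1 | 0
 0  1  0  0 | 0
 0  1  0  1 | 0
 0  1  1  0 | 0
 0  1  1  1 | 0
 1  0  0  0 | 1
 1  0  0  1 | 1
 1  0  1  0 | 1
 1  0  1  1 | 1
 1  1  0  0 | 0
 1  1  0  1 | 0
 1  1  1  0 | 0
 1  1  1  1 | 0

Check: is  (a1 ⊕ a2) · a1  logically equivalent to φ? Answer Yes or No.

Yes

Test each input against both φ and the formula:
  a1=0, a2=0, a3=0, a4=0: formula gives 0, φ = 0 ✓
  a1=0, a2=0, a3=0, a4=1: formula gives 0, φ = 0 ✓
  a1=0, a2=0, a3=1, a4=0: formula gives 0, φ = 0 ✓
  a1=0, a2=0, a3=1, a4=1: formula gives 0, φ = 0 ✓
  …and likewise for the remaining 12 rows.
Every row agrees, so the formula is equivalent.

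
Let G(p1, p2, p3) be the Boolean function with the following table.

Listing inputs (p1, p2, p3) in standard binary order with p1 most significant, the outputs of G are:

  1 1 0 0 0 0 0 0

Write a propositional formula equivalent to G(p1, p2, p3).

G(p1, p2, p3) = ((not p1 and not p2) and not p3) or ((not p1 and not p2) and p3)

The 1-rows are (0,0,0), (0,0,1). Each contributes one minterm — ¬p1·¬p2·¬p3; ¬p1·¬p2·p3 — and their disjunction is a sum-of-products form of G.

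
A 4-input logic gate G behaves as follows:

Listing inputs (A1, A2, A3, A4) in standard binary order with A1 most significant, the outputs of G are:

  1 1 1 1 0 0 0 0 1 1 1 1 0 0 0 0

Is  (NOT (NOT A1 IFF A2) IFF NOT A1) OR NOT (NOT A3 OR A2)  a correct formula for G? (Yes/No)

Yes

Test each input against both G and the formula:
  A1=0, A2=0, A3=0, A4=0: formula gives 1, G = 1 ✓
  A1=0, A2=0, A3=0, A4=1: formula gives 1, G = 1 ✓
  A1=0, A2=0, A3=1, A4=0: formula gives 1, G = 1 ✓
  A1=0, A2=0, A3=1, A4=1: formula gives 1, G = 1 ✓
  …and likewise for the remaining 12 rows.
Every row agrees, so the formula is equivalent.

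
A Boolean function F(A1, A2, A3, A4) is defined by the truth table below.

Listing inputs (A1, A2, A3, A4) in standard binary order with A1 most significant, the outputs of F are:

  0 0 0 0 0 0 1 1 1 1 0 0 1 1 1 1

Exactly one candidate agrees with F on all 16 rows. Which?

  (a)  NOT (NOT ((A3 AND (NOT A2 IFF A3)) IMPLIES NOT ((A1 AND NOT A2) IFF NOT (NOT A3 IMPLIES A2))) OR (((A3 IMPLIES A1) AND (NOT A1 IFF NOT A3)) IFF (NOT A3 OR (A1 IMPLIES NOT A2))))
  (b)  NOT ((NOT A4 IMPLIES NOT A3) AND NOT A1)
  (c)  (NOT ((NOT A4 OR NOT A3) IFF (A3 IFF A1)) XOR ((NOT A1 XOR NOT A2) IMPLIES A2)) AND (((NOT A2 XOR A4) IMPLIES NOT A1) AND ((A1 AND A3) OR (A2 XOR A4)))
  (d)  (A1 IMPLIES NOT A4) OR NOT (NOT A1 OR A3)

a

(b) fails at (0,0,1,0): the formula yields 1, F is 0.
(c) fails at (0,0,0,1): the formula yields 1, F is 0.
(d) fails at (0,0,0,0): the formula yields 1, F is 0.
(a) is the remaining candidate, and it agrees with F on all 16 inputs.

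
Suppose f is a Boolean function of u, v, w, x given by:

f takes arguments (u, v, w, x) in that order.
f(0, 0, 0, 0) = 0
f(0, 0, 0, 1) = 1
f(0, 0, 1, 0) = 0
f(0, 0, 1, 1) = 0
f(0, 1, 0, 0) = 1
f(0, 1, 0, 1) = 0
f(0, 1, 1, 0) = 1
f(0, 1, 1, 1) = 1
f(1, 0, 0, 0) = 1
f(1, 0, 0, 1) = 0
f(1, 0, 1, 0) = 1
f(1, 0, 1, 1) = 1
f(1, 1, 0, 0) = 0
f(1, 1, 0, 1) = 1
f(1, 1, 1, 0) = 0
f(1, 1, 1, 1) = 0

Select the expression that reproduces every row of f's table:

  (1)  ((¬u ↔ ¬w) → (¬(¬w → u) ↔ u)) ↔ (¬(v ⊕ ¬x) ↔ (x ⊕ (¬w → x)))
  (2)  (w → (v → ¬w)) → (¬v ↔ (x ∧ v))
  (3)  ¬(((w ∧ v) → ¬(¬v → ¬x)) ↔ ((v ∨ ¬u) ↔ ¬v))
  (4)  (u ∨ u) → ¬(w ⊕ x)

1

(2) fails at (0,0,0,1): the formula yields 0, f is 1.
(3) fails at (0,0,0,1): the formula yields 0, f is 1.
(4) fails at (0,0,0,0): the formula yields 1, f is 0.
That leaves (1). Evaluating it on every row reproduces the table of f exactly.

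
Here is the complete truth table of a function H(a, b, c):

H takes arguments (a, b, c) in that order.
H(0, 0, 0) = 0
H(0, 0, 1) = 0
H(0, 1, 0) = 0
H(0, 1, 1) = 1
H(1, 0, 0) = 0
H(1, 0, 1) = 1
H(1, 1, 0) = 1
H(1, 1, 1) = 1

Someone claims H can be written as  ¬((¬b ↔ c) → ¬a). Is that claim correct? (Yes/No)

Evaluate ¬((¬b ↔ c) → ¬a) on each row and compare to H:
  a=0, b=0, c=0: formula gives 0, H = 0 ✓
  a=0, b=0, c=1: formula gives 0, H = 0 ✓
  a=0, b=1, c=0: formula gives 0, H = 0 ✓
  a=0, b=1, c=1: formula gives 0, but H = 1 ✗
Since they disagree at (0,1,1), the expression is not a correct formula for H.

No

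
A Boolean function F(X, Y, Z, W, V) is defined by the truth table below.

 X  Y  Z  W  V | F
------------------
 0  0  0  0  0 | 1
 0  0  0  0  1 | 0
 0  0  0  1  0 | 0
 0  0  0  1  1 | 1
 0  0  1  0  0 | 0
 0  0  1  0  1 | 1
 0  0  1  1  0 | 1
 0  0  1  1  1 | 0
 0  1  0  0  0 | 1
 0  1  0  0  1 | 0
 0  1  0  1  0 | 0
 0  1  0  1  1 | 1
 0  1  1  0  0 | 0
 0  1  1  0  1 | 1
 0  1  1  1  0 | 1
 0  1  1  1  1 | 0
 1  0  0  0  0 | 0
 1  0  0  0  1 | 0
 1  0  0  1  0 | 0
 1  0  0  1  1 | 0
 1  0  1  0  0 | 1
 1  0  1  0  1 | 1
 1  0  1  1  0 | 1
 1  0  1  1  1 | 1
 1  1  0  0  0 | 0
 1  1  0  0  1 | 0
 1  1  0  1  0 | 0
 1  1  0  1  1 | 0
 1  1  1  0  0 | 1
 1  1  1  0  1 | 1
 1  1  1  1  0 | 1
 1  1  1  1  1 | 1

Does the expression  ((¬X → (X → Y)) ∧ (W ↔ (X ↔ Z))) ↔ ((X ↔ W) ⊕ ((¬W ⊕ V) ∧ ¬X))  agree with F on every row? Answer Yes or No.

Yes

Check the formula against F row by row:
  X=0, Y=0, Z=0, W=0, V=0: formula gives 1, F = 1 ✓
  X=0, Y=0, Z=0, W=0, V=1: formula gives 0, F = 0 ✓
  X=0, Y=0, Z=0, W=1, V=0: formula gives 0, F = 0 ✓
  X=0, Y=0, Z=0, W=1, V=1: formula gives 1, F = 1 ✓
  …and likewise for the remaining 28 rows.
Every row agrees, so the formula is equivalent.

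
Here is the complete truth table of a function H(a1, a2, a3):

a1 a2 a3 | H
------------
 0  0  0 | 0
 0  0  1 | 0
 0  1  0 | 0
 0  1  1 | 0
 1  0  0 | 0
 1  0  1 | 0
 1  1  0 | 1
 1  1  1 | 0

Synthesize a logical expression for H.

H is 1 on exactly one input, (1,1,0), whose minterm is a1·a2·¬a3. So H is just that conjunction.

H(a1, a2, a3) = (a1 ∧ a2) ∧ ¬a3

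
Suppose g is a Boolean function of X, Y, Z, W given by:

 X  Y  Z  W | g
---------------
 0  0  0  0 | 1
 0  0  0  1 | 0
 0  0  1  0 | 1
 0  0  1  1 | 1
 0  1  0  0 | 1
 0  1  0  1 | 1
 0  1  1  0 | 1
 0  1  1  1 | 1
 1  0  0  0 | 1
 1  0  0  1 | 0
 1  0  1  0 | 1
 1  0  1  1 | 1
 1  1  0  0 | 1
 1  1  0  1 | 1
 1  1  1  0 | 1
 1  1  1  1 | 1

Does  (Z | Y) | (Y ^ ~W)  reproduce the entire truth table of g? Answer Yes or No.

Check the formula against g row by row:
  X=0, Y=0, Z=0, W=0: formula gives 1, g = 1 ✓
  X=0, Y=0, Z=0, W=1: formula gives 0, g = 0 ✓
  X=0, Y=0, Z=1, W=0: formula gives 1, g = 1 ✓
  X=0, Y=0, Z=1, W=1: formula gives 1, g = 1 ✓
  … (the remaining 12 rows also agree.)
Every row agrees, so the formula is equivalent.

Yes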